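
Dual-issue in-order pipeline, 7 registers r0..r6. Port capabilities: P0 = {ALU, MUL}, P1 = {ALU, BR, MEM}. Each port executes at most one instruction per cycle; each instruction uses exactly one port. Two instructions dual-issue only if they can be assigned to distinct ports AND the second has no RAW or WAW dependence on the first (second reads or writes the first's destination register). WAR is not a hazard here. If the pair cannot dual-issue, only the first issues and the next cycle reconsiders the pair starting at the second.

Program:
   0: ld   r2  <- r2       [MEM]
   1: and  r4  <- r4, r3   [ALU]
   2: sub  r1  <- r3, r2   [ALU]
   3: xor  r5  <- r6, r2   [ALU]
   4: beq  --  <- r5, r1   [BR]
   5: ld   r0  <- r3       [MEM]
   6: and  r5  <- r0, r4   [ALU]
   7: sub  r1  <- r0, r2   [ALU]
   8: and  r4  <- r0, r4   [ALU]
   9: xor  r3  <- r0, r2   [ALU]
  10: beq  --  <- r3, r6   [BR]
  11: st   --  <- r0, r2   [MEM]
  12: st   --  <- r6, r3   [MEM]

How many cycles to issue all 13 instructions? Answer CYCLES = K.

CYCLES = 9

c0: i0/i1 ld.MEM and.ALU  dual
c1: i2/i3 sub.ALU xor.ALU  dual
c2: i4 beq.BR  no-port BR/MEM
c3: i5 ld.MEM  RAW r0
c4: i6/i7 and.ALU sub.ALU  dual
c5: i8/i9 and.ALU xor.ALU  dual
c6: i10 beq.BR  no-port BR/MEM
c7: i11 st.MEM  no-port MEM/MEM
c8: i12 st.MEM  tail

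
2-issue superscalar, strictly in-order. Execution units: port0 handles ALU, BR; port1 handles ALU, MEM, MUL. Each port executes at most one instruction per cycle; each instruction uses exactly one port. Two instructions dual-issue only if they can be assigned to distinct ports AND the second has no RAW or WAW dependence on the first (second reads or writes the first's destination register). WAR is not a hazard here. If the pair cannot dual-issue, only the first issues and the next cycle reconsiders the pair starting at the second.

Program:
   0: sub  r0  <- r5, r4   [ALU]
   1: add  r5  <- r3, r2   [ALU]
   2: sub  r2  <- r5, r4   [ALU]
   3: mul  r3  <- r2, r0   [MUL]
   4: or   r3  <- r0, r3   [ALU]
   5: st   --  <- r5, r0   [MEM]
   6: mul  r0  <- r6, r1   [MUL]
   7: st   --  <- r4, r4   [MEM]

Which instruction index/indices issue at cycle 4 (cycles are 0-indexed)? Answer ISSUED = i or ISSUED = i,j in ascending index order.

[0] i0,i1  sub.ALU add.ALU  -- pair
[1] i2  sub.ALU  -- RAW r2
[2] i3  mul.MUL  -- RAW+WAW r3
[3] i4,i5  or.ALU st.MEM  -- pair
[4] i6  mul.MUL  -- no-port MUL/MEM
[5] i7  st.MEM  -- tail

ISSUED = 6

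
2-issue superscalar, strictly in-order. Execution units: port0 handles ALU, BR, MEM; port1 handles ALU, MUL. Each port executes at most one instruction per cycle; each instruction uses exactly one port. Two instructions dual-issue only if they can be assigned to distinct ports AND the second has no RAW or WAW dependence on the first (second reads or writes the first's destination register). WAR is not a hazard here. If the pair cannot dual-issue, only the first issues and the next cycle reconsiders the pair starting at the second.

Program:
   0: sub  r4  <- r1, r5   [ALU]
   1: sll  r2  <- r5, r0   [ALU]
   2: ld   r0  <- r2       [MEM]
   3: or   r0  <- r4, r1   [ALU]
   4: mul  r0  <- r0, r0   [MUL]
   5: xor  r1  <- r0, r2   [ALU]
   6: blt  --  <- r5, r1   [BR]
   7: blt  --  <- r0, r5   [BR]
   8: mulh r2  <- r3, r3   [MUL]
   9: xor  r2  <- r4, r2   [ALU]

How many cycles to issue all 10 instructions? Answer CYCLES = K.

c0: i0,i1 sub.ALU/sll.ALU  2-wide
c1: i2 ld.MEM  WAW r0
c2: i3 or.ALU  RAW+WAW r0
c3: i4 mul.MUL  RAW r0
c4: i5 xor.ALU  RAW r1
c5: i6 blt.BR  no-port BR/BR
c6: i7,i8 blt.BR/mulh.MUL  2-wide
c7: i9 xor.ALU  tail

CYCLES = 8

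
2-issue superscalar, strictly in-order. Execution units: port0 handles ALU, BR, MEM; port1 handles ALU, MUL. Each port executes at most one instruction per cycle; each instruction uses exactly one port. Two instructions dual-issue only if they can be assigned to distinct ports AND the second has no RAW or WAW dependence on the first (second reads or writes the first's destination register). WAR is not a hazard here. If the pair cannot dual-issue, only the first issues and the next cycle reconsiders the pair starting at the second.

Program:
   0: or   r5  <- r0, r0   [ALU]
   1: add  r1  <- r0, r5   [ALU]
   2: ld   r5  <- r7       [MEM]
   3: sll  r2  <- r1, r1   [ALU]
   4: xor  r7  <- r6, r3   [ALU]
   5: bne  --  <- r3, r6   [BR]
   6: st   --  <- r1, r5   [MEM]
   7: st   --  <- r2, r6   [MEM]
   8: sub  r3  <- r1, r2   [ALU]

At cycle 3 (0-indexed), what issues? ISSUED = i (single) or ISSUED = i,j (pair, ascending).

[0] i0  or  -- RAW r5
[1] i1+i2  add ld  -- dual
[2] i3+i4  sll xor  -- dual
[3] i5  bne  -- no-port BR/MEM
[4] i6  st  -- no-port MEM/MEM
[5] i7+i8  st sub  -- dual

ISSUED = 5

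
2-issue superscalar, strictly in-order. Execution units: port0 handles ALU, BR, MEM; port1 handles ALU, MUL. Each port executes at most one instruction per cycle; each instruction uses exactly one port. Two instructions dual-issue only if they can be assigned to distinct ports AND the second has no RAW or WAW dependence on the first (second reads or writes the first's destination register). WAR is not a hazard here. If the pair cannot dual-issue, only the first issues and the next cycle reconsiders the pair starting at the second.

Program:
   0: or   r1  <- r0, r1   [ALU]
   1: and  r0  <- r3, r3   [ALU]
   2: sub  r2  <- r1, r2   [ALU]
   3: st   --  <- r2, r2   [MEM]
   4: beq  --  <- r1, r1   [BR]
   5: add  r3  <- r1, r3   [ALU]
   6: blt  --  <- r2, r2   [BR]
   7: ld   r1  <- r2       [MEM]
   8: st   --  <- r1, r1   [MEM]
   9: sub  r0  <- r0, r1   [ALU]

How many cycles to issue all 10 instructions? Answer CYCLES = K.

  cy0 -> i0&i1 (or/and) 2-wide
  cy1 -> i2 (sub) RAW r2
  cy2 -> i3 (st) no-port MEM/BR
  cy3 -> i4&i5 (beq/add) 2-wide
  cy4 -> i6 (blt) no-port BR/MEM
  cy5 -> i7 (ld) no-port MEM/MEM
  cy6 -> i8&i9 (st/sub) 2-wide

CYCLES = 7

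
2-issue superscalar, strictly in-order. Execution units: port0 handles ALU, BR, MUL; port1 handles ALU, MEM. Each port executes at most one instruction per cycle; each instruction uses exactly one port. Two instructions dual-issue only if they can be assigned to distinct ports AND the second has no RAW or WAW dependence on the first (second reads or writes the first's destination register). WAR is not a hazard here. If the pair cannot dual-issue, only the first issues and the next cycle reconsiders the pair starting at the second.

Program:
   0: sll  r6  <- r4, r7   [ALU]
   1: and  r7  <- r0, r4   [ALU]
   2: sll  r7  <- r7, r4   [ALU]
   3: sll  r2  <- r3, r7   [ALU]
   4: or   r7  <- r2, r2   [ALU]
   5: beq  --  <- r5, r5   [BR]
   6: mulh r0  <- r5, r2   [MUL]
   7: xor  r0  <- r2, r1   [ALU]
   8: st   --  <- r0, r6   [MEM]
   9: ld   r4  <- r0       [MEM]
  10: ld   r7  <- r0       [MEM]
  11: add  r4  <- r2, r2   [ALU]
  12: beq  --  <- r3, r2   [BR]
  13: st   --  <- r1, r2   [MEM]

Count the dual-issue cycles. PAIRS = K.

PAIRS = 4

t=0 i0,i1:sll;and ; dual
t=1 i2:sll ; RAW r7
t=2 i3:sll ; RAW r2
t=3 i4,i5:or;beq ; dual
t=4 i6:mulh ; WAW r0
t=5 i7:xor ; RAW r0
t=6 i8:st ; no-port MEM/MEM
t=7 i9:ld ; no-port MEM/MEM
t=8 i10,i11:ld;add ; dual
t=9 i12,i13:beq;st ; dual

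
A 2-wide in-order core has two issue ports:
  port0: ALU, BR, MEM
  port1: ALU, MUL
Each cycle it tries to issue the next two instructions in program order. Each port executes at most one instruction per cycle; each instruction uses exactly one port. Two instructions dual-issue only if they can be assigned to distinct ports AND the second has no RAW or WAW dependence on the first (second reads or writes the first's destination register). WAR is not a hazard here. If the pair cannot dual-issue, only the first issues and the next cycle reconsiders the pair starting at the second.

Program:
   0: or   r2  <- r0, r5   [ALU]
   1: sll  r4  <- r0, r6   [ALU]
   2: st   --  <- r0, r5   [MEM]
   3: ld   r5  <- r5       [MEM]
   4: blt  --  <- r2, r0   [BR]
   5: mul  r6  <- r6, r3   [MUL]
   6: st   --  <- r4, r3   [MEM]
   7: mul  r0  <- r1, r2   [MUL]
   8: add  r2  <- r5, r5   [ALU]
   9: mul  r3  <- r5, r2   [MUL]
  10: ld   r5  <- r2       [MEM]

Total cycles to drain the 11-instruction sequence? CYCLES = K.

0. or/sll @i0&i1  | pair
1. st @i2  | no-port MEM/MEM
2. ld @i3  | no-port MEM/BR
3. blt/mul @i4&i5  | pair
4. st/mul @i6&i7  | pair
5. add @i8  | RAW r2
6. mul/ld @i9&i10  | pair

CYCLES = 7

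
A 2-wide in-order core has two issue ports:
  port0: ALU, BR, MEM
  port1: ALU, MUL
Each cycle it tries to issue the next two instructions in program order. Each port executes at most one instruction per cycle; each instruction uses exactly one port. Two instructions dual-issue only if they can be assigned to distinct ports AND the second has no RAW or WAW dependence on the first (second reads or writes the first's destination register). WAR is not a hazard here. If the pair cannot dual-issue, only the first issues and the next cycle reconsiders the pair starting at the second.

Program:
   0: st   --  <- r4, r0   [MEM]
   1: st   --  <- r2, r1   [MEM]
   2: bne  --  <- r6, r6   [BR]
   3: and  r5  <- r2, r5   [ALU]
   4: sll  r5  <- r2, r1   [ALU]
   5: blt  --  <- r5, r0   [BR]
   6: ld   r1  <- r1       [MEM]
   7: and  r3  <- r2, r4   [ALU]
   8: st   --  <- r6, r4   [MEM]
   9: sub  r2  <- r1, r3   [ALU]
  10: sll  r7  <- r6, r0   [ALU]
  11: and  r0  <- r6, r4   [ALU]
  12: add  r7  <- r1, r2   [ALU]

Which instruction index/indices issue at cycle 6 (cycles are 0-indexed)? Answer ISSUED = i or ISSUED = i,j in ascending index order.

ISSUED = 8,9

0. st @i0  | no-port MEM/MEM
1. st @i1  | no-port MEM/BR
2. bne and @i2+i3  | 2-wide
3. sll @i4  | RAW r5
4. blt @i5  | no-port BR/MEM
5. ld and @i6+i7  | 2-wide
6. st sub @i8+i9  | 2-wide
7. sll and @i10+i11  | 2-wide
8. add @i12  | tail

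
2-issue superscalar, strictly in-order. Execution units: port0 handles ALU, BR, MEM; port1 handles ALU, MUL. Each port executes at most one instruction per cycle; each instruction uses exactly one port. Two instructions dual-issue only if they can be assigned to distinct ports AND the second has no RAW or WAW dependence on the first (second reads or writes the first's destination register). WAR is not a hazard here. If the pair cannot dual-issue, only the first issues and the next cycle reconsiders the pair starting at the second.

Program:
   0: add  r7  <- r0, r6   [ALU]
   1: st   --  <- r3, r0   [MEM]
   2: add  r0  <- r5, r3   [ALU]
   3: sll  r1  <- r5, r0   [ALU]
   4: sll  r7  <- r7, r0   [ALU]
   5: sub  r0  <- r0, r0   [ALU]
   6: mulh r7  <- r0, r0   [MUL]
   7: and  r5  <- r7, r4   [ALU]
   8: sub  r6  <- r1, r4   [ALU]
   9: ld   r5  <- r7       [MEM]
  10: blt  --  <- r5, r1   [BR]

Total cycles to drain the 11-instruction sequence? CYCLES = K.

#0 head=0: add+st i0/i1 dual
#1 head=2: add i2 RAW r0
#2 head=3: sll+sll i3/i4 dual
#3 head=5: sub i5 RAW r0
#4 head=6: mulh i6 RAW r7
#5 head=7: and+sub i7/i8 dual
#6 head=9: ld i9 no-port MEM/BR
#7 head=10: blt i10 tail

CYCLES = 8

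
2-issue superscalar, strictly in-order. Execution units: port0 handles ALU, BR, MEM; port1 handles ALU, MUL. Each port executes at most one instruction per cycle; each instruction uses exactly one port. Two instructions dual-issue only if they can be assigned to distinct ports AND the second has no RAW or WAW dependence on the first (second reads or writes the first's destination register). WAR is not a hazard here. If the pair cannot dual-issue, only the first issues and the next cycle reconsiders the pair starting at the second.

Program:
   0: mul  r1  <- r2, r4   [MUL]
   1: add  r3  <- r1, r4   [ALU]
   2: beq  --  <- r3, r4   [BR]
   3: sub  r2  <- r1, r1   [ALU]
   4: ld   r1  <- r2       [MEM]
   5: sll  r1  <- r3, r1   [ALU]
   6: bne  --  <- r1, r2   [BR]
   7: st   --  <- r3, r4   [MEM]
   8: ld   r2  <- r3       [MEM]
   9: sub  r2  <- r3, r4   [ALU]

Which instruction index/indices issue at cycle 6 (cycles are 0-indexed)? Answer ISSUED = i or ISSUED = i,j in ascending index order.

ISSUED = 7

[0] i0  mul  -- RAW r1
[1] i1  add  -- RAW r3
[2] i2/i3  beq;sub  -- dual
[3] i4  ld  -- RAW+WAW r1
[4] i5  sll  -- RAW r1
[5] i6  bne  -- no-port BR/MEM
[6] i7  st  -- no-port MEM/MEM
[7] i8  ld  -- WAW r2
[8] i9  sub  -- tail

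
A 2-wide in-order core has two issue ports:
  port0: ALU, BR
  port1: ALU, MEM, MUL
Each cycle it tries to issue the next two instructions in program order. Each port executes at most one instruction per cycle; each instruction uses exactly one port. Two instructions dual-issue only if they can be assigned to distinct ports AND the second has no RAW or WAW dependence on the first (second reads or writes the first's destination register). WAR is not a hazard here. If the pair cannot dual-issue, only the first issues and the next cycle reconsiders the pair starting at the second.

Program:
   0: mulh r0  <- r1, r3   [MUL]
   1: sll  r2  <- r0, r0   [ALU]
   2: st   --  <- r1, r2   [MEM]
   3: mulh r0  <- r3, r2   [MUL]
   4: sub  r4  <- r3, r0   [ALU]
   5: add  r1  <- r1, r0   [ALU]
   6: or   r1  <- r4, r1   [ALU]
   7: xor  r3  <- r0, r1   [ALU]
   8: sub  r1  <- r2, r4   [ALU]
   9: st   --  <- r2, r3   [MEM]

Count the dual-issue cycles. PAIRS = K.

t=0 i0:mulh.MUL ; RAW r0
t=1 i1:sll.ALU ; RAW r2
t=2 i2:st.MEM ; no-port MEM/MUL
t=3 i3:mulh.MUL ; RAW r0
t=4 i4/i5:sub.ALU add.ALU ; pair
t=5 i6:or.ALU ; RAW r1
t=6 i7/i8:xor.ALU sub.ALU ; pair
t=7 i9:st.MEM ; tail

PAIRS = 2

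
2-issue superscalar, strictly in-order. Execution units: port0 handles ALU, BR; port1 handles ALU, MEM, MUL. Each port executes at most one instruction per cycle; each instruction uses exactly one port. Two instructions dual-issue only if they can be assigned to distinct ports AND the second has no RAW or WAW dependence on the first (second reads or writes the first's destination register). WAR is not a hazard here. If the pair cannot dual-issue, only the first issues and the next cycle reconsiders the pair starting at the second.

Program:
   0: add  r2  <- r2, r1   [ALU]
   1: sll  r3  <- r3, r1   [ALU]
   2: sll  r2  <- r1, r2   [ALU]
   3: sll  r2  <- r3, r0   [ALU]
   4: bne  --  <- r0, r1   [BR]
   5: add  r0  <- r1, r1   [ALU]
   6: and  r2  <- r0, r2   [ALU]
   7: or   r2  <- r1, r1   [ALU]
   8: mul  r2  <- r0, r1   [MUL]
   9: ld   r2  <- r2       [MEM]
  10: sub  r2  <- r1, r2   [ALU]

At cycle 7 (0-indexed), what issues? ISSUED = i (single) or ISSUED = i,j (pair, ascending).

t=0 i0+i1:add.ALU sll.ALU ; 2-wide
t=1 i2:sll.ALU ; WAW r2
t=2 i3+i4:sll.ALU bne.BR ; 2-wide
t=3 i5:add.ALU ; RAW r0
t=4 i6:and.ALU ; WAW r2
t=5 i7:or.ALU ; WAW r2
t=6 i8:mul.MUL ; no-port MUL/MEM
t=7 i9:ld.MEM ; RAW+WAW r2
t=8 i10:sub.ALU ; tail

ISSUED = 9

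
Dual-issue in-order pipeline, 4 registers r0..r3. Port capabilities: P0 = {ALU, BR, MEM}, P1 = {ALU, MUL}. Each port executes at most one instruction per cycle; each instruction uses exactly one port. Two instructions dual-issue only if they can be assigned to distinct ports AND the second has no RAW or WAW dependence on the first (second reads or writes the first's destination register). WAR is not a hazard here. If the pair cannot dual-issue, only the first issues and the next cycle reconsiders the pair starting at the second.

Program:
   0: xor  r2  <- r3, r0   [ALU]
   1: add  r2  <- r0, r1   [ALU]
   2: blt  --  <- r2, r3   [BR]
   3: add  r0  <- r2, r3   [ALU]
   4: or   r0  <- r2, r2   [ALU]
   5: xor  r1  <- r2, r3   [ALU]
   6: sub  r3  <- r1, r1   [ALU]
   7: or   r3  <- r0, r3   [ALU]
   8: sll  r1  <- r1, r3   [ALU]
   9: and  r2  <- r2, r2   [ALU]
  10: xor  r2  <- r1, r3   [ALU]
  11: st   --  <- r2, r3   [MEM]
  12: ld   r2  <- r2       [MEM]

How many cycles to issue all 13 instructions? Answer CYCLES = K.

CYCLES = 10

[0] i0  xor  -- WAW r2
[1] i1  add  -- RAW r2
[2] i2+i3  blt add  -- 2-wide
[3] i4+i5  or xor  -- 2-wide
[4] i6  sub  -- RAW+WAW r3
[5] i7  or  -- RAW r3
[6] i8+i9  sll and  -- 2-wide
[7] i10  xor  -- RAW r2
[8] i11  st  -- no-port MEM/MEM
[9] i12  ld  -- tail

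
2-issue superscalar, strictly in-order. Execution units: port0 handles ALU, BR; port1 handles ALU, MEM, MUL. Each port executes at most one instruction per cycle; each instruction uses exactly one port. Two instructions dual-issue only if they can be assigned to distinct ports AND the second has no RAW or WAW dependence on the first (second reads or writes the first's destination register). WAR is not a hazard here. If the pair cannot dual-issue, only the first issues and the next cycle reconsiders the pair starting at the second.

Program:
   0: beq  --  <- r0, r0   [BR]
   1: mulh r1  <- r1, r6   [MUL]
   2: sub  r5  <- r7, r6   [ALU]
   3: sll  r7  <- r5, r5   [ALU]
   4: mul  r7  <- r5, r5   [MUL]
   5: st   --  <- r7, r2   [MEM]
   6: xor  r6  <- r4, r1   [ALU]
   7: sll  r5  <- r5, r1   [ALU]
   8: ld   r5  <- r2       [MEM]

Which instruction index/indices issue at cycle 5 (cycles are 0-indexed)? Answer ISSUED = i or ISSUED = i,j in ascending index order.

ISSUED = 7

0. beq.BR+mulh.MUL @i0/i1  | dual
1. sub.ALU @i2  | RAW r5
2. sll.ALU @i3  | WAW r7
3. mul.MUL @i4  | no-port MUL/MEM
4. st.MEM+xor.ALU @i5/i6  | dual
5. sll.ALU @i7  | WAW r5
6. ld.MEM @i8  | tail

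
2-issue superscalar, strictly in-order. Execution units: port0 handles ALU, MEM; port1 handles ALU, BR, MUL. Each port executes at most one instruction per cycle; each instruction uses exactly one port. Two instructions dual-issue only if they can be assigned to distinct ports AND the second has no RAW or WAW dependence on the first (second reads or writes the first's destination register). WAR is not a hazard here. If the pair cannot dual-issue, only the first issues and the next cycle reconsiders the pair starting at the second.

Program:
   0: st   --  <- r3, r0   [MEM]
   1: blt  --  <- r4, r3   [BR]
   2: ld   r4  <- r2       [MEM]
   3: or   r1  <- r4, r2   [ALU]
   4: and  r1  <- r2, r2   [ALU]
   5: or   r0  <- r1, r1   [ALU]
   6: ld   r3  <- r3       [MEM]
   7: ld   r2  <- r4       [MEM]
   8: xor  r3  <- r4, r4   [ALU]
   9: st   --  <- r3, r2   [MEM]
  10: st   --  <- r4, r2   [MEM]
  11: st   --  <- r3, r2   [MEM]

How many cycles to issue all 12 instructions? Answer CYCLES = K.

c0: i0&i1 st.MEM blt.BR  pair
c1: i2 ld.MEM  RAW r4
c2: i3 or.ALU  WAW r1
c3: i4 and.ALU  RAW r1
c4: i5&i6 or.ALU ld.MEM  pair
c5: i7&i8 ld.MEM xor.ALU  pair
c6: i9 st.MEM  no-port MEM/MEM
c7: i10 st.MEM  no-port MEM/MEM
c8: i11 st.MEM  tail

CYCLES = 9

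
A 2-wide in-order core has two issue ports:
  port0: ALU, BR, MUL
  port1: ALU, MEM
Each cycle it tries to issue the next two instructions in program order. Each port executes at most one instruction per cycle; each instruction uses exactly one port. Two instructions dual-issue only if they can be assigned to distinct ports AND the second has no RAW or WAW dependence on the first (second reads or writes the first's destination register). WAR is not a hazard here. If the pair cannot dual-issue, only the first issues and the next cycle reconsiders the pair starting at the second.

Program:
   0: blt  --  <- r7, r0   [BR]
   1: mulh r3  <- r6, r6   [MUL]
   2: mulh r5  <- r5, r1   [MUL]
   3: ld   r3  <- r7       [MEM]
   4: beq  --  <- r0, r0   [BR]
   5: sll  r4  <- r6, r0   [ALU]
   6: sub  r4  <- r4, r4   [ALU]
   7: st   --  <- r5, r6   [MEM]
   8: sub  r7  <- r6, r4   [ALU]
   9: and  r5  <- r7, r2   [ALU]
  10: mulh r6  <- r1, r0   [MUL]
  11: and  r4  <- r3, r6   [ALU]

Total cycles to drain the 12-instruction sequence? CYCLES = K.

0. blt.BR @i0  | no-port BR/MUL
1. mulh.MUL @i1  | no-port MUL/MUL
2. mulh.MUL+ld.MEM @i2&i3  | dual
3. beq.BR+sll.ALU @i4&i5  | dual
4. sub.ALU+st.MEM @i6&i7  | dual
5. sub.ALU @i8  | RAW r7
6. and.ALU+mulh.MUL @i9&i10  | dual
7. and.ALU @i11  | tail

CYCLES = 8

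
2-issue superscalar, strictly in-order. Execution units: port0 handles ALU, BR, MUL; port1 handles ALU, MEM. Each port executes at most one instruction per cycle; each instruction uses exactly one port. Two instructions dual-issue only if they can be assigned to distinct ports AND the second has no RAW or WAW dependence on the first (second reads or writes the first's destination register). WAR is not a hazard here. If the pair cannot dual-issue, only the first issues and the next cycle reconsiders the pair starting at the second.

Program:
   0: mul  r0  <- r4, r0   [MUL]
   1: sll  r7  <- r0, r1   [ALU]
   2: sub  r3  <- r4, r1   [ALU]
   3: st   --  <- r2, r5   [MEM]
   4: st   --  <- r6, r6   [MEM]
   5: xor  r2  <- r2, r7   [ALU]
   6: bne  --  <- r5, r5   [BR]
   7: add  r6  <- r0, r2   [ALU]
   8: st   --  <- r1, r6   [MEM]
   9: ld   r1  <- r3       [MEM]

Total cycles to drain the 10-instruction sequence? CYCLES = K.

CYCLES = 7

#0 head=0: mul.MUL i0 RAW r0
#1 head=1: sll.ALU sub.ALU i1&i2 dual
#2 head=3: st.MEM i3 no-port MEM/MEM
#3 head=4: st.MEM xor.ALU i4&i5 dual
#4 head=6: bne.BR add.ALU i6&i7 dual
#5 head=8: st.MEM i8 no-port MEM/MEM
#6 head=9: ld.MEM i9 tail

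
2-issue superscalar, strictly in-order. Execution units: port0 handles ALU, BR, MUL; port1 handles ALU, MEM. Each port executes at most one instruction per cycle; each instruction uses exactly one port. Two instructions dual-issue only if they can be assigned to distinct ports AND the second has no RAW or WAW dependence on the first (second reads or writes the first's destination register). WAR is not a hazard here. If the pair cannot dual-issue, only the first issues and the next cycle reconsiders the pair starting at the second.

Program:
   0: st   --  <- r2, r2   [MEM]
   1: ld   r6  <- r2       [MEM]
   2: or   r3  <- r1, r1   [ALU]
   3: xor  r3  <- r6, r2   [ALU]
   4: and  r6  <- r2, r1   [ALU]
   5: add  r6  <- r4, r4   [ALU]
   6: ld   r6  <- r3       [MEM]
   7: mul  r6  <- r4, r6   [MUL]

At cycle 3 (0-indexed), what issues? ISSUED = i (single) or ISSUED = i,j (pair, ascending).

ISSUED = 5

0. st.MEM @i0  | no-port MEM/MEM
1. ld.MEM+or.ALU @i1&i2  | dual
2. xor.ALU+and.ALU @i3&i4  | dual
3. add.ALU @i5  | WAW r6
4. ld.MEM @i6  | RAW+WAW r6
5. mul.MUL @i7  | tail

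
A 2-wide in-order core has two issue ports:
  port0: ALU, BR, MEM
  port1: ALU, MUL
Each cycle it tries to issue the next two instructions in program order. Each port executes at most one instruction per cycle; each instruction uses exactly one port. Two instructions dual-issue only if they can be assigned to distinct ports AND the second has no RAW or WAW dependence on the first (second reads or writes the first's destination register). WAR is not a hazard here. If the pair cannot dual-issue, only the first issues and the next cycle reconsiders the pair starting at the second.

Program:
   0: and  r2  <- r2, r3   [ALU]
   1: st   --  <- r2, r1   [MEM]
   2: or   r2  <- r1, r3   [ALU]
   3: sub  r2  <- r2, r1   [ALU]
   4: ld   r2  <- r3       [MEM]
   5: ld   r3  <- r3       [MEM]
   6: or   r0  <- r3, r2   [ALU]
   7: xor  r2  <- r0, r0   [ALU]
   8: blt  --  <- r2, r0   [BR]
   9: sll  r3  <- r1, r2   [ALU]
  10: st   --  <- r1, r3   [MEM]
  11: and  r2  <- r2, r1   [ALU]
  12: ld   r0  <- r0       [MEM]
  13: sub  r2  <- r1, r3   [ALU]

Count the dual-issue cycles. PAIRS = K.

PAIRS = 4

[0] i0  and.ALU  -- RAW r2
[1] i1&i2  st.MEM+or.ALU  -- dual
[2] i3  sub.ALU  -- WAW r2
[3] i4  ld.MEM  -- no-port MEM/MEM
[4] i5  ld.MEM  -- RAW r3
[5] i6  or.ALU  -- RAW r0
[6] i7  xor.ALU  -- RAW r2
[7] i8&i9  blt.BR+sll.ALU  -- dual
[8] i10&i11  st.MEM+and.ALU  -- dual
[9] i12&i13  ld.MEM+sub.ALU  -- dual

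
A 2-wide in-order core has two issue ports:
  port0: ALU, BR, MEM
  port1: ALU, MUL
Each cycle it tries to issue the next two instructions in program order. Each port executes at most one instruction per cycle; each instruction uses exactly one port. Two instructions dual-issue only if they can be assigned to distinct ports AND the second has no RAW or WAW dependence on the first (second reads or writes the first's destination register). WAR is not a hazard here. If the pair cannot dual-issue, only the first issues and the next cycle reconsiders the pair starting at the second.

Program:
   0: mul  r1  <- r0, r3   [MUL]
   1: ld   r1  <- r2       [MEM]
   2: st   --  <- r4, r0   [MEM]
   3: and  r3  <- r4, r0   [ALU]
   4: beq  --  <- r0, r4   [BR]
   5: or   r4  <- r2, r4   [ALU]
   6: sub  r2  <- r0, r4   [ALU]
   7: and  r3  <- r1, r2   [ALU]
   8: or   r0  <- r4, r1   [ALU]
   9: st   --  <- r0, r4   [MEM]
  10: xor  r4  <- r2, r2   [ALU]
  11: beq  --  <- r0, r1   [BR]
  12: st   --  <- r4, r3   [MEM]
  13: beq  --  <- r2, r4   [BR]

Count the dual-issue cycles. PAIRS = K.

PAIRS = 4

t=0 i0:mul.MUL ; WAW r1
t=1 i1:ld.MEM ; no-port MEM/MEM
t=2 i2/i3:st.MEM and.ALU ; 2-wide
t=3 i4/i5:beq.BR or.ALU ; 2-wide
t=4 i6:sub.ALU ; RAW r2
t=5 i7/i8:and.ALU or.ALU ; 2-wide
t=6 i9/i10:st.MEM xor.ALU ; 2-wide
t=7 i11:beq.BR ; no-port BR/MEM
t=8 i12:st.MEM ; no-port MEM/BR
t=9 i13:beq.BR ; tail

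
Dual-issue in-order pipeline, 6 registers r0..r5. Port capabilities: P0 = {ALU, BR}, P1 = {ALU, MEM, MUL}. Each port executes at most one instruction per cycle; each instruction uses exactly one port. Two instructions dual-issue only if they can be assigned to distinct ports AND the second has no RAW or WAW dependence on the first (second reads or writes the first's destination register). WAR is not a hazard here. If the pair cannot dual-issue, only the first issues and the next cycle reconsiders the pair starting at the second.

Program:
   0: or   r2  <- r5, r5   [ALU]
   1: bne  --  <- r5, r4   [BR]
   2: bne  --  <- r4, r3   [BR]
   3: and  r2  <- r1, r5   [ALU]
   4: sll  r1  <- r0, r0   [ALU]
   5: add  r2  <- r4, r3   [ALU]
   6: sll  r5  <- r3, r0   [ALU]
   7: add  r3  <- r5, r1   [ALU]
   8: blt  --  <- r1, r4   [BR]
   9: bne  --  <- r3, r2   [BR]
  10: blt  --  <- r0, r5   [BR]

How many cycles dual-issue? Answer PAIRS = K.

PAIRS = 4

t=0 i0/i1:or+bne ; dual
t=1 i2/i3:bne+and ; dual
t=2 i4/i5:sll+add ; dual
t=3 i6:sll ; RAW r5
t=4 i7/i8:add+blt ; dual
t=5 i9:bne ; no-port BR/BR
t=6 i10:blt ; tail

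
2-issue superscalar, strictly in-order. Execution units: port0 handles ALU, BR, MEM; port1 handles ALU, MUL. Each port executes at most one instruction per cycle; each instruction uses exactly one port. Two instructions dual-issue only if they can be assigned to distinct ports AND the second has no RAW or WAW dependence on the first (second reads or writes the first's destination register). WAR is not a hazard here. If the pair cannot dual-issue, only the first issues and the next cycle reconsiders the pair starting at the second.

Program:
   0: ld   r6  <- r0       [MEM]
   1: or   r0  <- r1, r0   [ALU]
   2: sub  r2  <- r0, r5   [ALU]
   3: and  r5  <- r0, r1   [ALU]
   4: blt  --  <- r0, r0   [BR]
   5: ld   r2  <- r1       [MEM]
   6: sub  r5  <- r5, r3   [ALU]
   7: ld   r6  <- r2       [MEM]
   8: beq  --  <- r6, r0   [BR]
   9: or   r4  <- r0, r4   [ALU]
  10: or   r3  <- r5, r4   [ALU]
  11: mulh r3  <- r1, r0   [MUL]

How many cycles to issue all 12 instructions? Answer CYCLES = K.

#0 head=0: ld.MEM/or.ALU i0&i1 pair
#1 head=2: sub.ALU/and.ALU i2&i3 pair
#2 head=4: blt.BR i4 no-port BR/MEM
#3 head=5: ld.MEM/sub.ALU i5&i6 pair
#4 head=7: ld.MEM i7 no-port MEM/BR
#5 head=8: beq.BR/or.ALU i8&i9 pair
#6 head=10: or.ALU i10 WAW r3
#7 head=11: mulh.MUL i11 tail

CYCLES = 8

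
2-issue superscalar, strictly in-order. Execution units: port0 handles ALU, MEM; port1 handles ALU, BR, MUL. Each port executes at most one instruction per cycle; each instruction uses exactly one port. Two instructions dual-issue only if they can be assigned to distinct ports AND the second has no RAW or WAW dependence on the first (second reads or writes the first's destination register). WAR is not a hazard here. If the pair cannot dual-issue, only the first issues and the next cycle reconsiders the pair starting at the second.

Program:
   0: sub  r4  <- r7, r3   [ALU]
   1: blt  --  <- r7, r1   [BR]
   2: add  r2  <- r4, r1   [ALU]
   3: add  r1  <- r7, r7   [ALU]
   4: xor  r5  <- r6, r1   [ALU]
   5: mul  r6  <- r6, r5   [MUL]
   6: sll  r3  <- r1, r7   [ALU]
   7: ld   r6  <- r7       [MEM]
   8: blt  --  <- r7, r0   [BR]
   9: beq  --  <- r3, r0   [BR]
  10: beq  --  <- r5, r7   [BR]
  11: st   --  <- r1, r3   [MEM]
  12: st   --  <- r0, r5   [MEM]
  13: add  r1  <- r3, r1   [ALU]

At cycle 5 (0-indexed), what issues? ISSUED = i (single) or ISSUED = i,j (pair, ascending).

0. sub.ALU+blt.BR @i0/i1  | 2-wide
1. add.ALU+add.ALU @i2/i3  | 2-wide
2. xor.ALU @i4  | RAW r5
3. mul.MUL+sll.ALU @i5/i6  | 2-wide
4. ld.MEM+blt.BR @i7/i8  | 2-wide
5. beq.BR @i9  | no-port BR/BR
6. beq.BR+st.MEM @i10/i11  | 2-wide
7. st.MEM+add.ALU @i12/i13  | 2-wide

ISSUED = 9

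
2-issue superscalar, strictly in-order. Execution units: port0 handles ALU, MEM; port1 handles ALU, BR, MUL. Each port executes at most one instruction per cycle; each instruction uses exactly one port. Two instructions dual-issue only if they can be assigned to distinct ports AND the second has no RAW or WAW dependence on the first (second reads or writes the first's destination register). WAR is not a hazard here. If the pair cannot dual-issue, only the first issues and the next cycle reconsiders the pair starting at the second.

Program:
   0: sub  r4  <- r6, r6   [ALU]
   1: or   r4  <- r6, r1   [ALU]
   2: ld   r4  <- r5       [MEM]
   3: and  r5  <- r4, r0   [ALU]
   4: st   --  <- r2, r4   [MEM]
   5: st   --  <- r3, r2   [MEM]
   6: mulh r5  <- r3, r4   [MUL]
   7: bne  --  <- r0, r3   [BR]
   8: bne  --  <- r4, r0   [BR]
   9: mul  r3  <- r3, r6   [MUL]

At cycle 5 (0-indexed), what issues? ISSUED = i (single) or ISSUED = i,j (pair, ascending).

0. sub @i0  | WAW r4
1. or @i1  | WAW r4
2. ld @i2  | RAW r4
3. and/st @i3/i4  | dual
4. st/mulh @i5/i6  | dual
5. bne @i7  | no-port BR/BR
6. bne @i8  | no-port BR/MUL
7. mul @i9  | tail

ISSUED = 7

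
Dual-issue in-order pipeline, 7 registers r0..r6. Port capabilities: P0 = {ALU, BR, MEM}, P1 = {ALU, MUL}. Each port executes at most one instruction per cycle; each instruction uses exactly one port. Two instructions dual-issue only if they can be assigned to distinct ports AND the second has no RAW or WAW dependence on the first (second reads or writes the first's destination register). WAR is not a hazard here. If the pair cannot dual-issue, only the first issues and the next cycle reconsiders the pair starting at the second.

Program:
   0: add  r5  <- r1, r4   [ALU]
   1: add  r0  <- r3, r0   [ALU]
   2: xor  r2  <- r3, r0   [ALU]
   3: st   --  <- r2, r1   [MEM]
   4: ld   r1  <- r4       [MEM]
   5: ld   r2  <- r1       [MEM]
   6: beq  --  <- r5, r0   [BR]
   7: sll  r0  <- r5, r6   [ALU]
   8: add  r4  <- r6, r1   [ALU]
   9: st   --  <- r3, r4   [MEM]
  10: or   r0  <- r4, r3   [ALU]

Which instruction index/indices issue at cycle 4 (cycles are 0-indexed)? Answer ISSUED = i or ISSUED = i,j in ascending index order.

ISSUED = 5

t=0 i0/i1:add add ; 2-wide
t=1 i2:xor ; RAW r2
t=2 i3:st ; no-port MEM/MEM
t=3 i4:ld ; no-port MEM/MEM
t=4 i5:ld ; no-port MEM/BR
t=5 i6/i7:beq sll ; 2-wide
t=6 i8:add ; RAW r4
t=7 i9/i10:st or ; 2-wide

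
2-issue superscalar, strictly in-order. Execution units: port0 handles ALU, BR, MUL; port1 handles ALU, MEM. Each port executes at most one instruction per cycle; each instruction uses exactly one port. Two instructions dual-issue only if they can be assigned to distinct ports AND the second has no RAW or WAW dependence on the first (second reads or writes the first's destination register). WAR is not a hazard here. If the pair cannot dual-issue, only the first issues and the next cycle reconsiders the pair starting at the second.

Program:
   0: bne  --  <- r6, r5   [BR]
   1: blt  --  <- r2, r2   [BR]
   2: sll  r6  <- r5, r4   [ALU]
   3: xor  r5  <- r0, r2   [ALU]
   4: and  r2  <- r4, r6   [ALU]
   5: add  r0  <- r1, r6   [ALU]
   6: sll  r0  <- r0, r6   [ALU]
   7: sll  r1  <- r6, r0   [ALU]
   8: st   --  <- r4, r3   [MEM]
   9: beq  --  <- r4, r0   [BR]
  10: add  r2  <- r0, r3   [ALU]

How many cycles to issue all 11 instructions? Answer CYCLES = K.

CYCLES = 7

t=0 i0:bne.BR ; no-port BR/BR
t=1 i1+i2:blt.BR+sll.ALU ; 2-wide
t=2 i3+i4:xor.ALU+and.ALU ; 2-wide
t=3 i5:add.ALU ; RAW+WAW r0
t=4 i6:sll.ALU ; RAW r0
t=5 i7+i8:sll.ALU+st.MEM ; 2-wide
t=6 i9+i10:beq.BR+add.ALU ; 2-wide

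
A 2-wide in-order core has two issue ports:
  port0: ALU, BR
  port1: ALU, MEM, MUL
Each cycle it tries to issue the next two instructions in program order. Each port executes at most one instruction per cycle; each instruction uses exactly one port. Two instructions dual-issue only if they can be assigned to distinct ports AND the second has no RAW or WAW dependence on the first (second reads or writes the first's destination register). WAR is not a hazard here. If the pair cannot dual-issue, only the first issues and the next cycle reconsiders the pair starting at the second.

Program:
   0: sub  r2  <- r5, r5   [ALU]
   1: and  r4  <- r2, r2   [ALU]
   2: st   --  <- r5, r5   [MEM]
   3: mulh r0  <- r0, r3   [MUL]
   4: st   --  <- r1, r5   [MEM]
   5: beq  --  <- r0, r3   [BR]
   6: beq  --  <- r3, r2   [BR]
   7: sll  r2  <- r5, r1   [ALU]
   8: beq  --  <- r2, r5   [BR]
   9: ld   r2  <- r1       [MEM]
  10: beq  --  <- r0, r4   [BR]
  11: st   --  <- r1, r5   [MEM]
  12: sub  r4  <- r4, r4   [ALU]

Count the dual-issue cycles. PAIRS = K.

PAIRS = 5

[0] i0  sub  -- RAW r2
[1] i1+i2  and+st  -- dual
[2] i3  mulh  -- no-port MUL/MEM
[3] i4+i5  st+beq  -- dual
[4] i6+i7  beq+sll  -- dual
[5] i8+i9  beq+ld  -- dual
[6] i10+i11  beq+st  -- dual
[7] i12  sub  -- tail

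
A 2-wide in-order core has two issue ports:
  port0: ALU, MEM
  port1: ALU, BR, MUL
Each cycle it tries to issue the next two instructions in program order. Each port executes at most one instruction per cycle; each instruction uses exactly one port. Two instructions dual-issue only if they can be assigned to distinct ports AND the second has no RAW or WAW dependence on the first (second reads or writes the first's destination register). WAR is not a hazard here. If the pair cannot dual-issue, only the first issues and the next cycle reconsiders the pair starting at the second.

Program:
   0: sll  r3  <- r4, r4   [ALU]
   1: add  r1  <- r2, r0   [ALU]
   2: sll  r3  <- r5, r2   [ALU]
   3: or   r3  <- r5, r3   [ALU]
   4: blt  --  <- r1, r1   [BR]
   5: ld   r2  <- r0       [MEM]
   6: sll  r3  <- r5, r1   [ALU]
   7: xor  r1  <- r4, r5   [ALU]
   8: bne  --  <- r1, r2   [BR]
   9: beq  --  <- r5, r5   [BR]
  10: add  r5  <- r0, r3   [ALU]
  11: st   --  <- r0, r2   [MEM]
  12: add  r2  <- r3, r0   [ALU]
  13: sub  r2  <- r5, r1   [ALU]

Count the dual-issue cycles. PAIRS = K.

PAIRS = 5

0. sll+add @i0/i1  | dual
1. sll @i2  | RAW+WAW r3
2. or+blt @i3/i4  | dual
3. ld+sll @i5/i6  | dual
4. xor @i7  | RAW r1
5. bne @i8  | no-port BR/BR
6. beq+add @i9/i10  | dual
7. st+add @i11/i12  | dual
8. sub @i13  | tail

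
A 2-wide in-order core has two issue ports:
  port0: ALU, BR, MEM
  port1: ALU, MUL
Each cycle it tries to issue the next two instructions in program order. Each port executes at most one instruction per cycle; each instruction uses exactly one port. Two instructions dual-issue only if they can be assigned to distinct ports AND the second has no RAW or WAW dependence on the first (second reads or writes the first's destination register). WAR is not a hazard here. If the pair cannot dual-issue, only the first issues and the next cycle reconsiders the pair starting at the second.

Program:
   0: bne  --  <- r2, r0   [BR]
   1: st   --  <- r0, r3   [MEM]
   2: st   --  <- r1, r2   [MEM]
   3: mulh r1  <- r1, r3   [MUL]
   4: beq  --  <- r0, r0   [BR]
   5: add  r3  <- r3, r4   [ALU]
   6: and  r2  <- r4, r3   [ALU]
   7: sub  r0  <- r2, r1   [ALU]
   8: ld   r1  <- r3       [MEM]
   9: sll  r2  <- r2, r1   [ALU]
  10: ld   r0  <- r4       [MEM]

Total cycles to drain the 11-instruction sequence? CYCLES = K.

[0] i0  bne  -- no-port BR/MEM
[1] i1  st  -- no-port MEM/MEM
[2] i2/i3  st;mulh  -- 2-wide
[3] i4/i5  beq;add  -- 2-wide
[4] i6  and  -- RAW r2
[5] i7/i8  sub;ld  -- 2-wide
[6] i9/i10  sll;ld  -- 2-wide

CYCLES = 7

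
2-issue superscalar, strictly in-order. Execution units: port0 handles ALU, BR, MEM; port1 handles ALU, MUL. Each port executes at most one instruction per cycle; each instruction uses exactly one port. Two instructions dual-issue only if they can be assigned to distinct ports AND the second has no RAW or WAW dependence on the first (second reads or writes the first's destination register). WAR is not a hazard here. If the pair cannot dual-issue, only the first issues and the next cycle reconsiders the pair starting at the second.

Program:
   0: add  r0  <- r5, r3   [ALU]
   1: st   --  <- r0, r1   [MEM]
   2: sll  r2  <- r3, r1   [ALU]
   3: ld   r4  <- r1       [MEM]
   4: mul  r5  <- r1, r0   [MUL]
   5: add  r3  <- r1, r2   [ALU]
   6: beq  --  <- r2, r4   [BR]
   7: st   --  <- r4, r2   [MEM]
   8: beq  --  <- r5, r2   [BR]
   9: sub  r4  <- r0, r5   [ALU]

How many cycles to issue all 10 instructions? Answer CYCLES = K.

CYCLES = 6

  cy0 -> i0 (add) RAW r0
  cy1 -> i1&i2 (st;sll) dual
  cy2 -> i3&i4 (ld;mul) dual
  cy3 -> i5&i6 (add;beq) dual
  cy4 -> i7 (st) no-port MEM/BR
  cy5 -> i8&i9 (beq;sub) dual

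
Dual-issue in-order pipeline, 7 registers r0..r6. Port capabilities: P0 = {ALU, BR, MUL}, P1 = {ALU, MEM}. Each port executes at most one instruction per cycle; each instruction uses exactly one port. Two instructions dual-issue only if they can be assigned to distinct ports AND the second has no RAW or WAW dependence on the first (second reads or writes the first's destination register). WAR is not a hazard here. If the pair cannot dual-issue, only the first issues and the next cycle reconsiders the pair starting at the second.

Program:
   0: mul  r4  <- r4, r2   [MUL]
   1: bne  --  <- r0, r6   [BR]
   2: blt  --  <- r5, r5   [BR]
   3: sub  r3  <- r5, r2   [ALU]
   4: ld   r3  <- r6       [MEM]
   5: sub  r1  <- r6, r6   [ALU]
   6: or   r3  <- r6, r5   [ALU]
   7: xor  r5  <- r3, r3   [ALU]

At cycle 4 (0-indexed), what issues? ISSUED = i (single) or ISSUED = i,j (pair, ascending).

#0 head=0: mul.MUL i0 no-port MUL/BR
#1 head=1: bne.BR i1 no-port BR/BR
#2 head=2: blt.BR/sub.ALU i2+i3 dual
#3 head=4: ld.MEM/sub.ALU i4+i5 dual
#4 head=6: or.ALU i6 RAW r3
#5 head=7: xor.ALU i7 tail

ISSUED = 6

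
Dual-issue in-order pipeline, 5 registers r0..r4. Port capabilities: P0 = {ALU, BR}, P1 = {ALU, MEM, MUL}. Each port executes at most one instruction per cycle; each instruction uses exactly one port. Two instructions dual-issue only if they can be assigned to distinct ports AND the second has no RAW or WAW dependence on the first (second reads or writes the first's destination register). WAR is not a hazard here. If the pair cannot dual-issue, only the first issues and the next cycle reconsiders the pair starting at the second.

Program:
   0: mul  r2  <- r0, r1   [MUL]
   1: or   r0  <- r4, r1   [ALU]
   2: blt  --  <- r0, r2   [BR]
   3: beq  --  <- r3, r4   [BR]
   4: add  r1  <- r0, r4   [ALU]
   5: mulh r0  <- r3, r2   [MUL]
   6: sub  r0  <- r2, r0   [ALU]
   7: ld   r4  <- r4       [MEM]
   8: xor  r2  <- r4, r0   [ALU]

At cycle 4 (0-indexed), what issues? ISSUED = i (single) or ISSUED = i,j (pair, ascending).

ISSUED = 6,7

  cy0 -> i0,i1 (mul.MUL;or.ALU) dual
  cy1 -> i2 (blt.BR) no-port BR/BR
  cy2 -> i3,i4 (beq.BR;add.ALU) dual
  cy3 -> i5 (mulh.MUL) RAW+WAW r0
  cy4 -> i6,i7 (sub.ALU;ld.MEM) dual
  cy5 -> i8 (xor.ALU) tail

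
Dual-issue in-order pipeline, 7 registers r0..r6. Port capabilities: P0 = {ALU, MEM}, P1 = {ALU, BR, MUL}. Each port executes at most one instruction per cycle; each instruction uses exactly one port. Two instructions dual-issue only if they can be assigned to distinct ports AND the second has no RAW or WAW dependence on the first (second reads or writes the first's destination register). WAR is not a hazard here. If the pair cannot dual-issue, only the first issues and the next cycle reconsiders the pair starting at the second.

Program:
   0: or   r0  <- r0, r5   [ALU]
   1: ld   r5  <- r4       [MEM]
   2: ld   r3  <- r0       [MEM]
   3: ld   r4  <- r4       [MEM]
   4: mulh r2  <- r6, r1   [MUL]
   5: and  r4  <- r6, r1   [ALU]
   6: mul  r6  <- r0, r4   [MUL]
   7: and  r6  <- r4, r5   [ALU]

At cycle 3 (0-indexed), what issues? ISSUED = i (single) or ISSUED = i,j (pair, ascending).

ISSUED = 5

c0: i0/i1 or ld  dual
c1: i2 ld  no-port MEM/MEM
c2: i3/i4 ld mulh  dual
c3: i5 and  RAW r4
c4: i6 mul  WAW r6
c5: i7 and  tail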